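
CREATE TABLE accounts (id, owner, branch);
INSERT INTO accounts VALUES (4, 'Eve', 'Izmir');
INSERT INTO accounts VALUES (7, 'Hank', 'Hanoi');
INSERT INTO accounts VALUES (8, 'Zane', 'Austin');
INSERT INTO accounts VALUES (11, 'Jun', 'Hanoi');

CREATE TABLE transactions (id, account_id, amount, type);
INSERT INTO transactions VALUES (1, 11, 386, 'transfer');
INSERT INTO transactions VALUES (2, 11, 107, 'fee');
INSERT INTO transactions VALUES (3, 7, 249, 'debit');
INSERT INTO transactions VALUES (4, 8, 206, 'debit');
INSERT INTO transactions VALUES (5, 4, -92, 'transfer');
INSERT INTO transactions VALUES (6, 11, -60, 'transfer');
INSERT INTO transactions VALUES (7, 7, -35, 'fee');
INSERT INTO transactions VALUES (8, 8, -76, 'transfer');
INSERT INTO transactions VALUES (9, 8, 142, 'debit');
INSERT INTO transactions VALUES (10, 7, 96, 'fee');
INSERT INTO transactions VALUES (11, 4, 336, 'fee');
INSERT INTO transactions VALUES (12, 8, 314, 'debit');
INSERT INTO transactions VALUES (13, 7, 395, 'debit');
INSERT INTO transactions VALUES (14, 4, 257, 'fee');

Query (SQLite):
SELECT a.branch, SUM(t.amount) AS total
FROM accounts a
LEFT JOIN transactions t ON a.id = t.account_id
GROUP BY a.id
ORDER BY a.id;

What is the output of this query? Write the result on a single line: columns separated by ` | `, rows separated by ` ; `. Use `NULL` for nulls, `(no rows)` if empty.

LEFT JOIN keeps every accounts row; unmatched ones get NULL for transactions columns.
Group by accounts.id and compute SUM(t.amount). SUM over an all-NULL group is NULL.
  4: ids {5, 11, 14} → SUM(t.amount)=501
  7: ids {3, 7, 10, 13} → SUM(t.amount)=705
  8: ids {4, 8, 9, 12} → SUM(t.amount)=586
  11: ids {1, 2, 6} → SUM(t.amount)=433

Izmir | 501 ; Hanoi | 705 ; Austin | 586 ; Hanoi | 433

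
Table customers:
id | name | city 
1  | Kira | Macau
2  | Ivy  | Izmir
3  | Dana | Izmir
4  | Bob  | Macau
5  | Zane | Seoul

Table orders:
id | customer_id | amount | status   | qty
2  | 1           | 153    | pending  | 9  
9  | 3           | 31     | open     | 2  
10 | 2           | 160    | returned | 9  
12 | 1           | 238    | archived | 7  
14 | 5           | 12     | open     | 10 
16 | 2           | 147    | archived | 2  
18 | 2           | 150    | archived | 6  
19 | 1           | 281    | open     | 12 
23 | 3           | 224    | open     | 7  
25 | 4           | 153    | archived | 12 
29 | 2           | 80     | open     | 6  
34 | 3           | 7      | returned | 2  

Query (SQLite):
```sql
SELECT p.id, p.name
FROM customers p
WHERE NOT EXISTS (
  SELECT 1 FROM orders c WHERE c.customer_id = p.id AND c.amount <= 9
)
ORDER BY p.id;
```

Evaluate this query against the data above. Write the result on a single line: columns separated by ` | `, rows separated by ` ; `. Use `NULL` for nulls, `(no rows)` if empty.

For each customers row, check whether any orders with matching customer_id has amount <= 9.
Keep rows where that is false.

1 | Kira ; 2 | Ivy ; 4 | Bob ; 5 | Zane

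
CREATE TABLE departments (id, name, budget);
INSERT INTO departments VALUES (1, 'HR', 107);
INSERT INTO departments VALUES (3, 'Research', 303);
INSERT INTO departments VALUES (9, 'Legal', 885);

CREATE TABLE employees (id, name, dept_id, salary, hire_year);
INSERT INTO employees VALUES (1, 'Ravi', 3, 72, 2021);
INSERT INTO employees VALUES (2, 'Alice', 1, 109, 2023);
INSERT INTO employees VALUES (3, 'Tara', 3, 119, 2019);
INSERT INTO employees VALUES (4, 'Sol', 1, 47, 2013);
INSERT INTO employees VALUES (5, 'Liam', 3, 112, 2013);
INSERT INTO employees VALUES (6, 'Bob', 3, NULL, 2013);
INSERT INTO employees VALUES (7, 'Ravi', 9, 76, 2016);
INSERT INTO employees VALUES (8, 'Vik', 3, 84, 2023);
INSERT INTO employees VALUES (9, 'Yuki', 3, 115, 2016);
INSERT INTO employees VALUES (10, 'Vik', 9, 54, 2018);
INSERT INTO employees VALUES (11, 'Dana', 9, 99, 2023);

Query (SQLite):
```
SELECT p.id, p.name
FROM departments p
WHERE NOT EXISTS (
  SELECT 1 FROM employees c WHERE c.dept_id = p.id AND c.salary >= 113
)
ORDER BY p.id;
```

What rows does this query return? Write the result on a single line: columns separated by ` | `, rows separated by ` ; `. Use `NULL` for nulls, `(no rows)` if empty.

For each departments row, check whether any employees with matching dept_id has salary >= 113.
Keep rows where that is false.

1 | HR ; 9 | Legal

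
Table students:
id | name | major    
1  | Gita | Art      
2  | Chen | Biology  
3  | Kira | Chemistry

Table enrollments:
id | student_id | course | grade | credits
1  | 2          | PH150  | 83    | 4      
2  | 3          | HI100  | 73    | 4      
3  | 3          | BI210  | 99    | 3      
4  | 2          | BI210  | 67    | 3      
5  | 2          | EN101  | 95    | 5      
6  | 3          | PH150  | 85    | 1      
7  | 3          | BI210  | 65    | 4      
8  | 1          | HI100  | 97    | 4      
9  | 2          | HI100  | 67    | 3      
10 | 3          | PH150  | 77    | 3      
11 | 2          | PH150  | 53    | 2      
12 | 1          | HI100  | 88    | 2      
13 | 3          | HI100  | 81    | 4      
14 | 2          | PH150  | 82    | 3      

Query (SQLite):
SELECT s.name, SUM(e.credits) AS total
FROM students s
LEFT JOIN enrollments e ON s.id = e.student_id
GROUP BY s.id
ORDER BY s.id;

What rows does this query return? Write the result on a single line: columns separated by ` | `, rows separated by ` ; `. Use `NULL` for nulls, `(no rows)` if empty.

Gita | 6 ; Chen | 20 ; Kira | 19

LEFT JOIN keeps every students row; unmatched ones get NULL for enrollments columns.
Group by students.id and compute SUM(e.credits). SUM over an all-NULL group is NULL.
  1: ids {8, 12} → SUM(e.credits)=6
  2: ids {1, 4, 5, 9, 11, 14} → SUM(e.credits)=20
  3: ids {2, 3, 6, 7, 10, 13} → SUM(e.credits)=19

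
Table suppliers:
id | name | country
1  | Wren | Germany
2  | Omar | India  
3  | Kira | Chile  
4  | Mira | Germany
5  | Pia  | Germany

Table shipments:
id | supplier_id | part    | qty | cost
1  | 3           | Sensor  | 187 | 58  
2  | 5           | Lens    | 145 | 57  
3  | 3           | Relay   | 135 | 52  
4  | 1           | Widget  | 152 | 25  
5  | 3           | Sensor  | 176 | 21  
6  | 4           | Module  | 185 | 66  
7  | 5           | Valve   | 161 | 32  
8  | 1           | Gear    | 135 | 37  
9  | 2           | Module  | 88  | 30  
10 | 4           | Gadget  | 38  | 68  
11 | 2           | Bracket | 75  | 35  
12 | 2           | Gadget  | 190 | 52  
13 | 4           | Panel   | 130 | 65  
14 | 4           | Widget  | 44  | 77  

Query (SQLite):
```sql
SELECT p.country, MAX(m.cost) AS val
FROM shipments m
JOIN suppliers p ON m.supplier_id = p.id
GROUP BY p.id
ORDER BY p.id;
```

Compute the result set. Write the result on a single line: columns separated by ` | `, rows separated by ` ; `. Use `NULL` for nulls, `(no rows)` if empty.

Join each shipments row to its suppliers via supplier_id.
Group joined rows by suppliers.id; compute MAX(m.cost) per group.
  1: ids {4, 8} → MAX(m.cost)=37
  2: ids {9, 11, 12} → MAX(m.cost)=52
  3: ids {1, 3, 5} → MAX(m.cost)=58
  4: ids {6, 10, 13, 14} → MAX(m.cost)=77
  5: ids {2, 7} → MAX(m.cost)=57

Germany | 37 ; India | 52 ; Chile | 58 ; Germany | 77 ; Germany | 57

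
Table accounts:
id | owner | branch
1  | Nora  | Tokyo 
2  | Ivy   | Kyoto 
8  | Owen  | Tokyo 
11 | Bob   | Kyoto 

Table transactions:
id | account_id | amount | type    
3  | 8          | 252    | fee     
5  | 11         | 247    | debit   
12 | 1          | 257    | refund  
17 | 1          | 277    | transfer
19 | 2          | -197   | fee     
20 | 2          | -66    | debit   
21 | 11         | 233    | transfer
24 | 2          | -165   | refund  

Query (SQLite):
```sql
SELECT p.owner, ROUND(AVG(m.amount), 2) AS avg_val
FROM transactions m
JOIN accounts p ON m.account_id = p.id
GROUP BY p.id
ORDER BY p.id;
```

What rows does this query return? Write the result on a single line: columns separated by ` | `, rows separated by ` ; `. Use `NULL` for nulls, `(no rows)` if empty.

Nora | 267 ; Ivy | -142.67 ; Owen | 252 ; Bob | 240

Join each transactions row to its accounts via account_id.
Group joined rows by accounts.id; compute ROUND(AVG(m.amount), 2) per group.
  1: ids {12, 17} → ROUND(AVG(m.amount), 2)=267
  2: ids {19, 20, 24} → ROUND(AVG(m.amount), 2)=-142.67
  8: ids {3} → ROUND(AVG(m.amount), 2)=252
  11: ids {5, 21} → ROUND(AVG(m.amount), 2)=240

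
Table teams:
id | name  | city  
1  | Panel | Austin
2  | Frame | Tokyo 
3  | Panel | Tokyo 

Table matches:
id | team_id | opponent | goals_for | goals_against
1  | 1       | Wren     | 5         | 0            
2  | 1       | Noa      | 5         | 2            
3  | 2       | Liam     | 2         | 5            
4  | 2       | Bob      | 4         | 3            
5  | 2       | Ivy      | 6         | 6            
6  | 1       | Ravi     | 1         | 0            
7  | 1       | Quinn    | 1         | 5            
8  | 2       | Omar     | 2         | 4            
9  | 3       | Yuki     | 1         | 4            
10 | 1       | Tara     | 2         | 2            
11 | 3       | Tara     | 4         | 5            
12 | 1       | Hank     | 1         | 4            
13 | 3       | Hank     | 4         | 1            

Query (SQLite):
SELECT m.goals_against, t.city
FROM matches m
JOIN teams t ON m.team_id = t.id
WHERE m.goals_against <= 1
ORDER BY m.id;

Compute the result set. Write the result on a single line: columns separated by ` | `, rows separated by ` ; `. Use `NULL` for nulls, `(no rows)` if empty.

0 | Austin ; 0 | Austin ; 1 | Tokyo

Each matches row matches the teams row where team_id = teams.id.
Then keep rows with m.goals_against <= 1.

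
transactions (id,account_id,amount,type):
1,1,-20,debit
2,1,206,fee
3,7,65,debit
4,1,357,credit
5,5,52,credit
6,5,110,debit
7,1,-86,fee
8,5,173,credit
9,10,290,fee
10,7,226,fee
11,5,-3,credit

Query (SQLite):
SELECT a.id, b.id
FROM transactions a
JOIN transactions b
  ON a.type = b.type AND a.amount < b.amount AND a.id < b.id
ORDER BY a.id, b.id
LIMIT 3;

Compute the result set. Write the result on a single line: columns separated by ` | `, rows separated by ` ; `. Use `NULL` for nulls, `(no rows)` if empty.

Pairs (a,b) with same type, a.amount < b.amount, a.id < b.id.
type groups: credit:{4,5,8,11} debit:{1,3,6} fee:{2,7,9,10}
Ordered by (a.id, b.id); first 3.

1 | 3 ; 1 | 6 ; 2 | 9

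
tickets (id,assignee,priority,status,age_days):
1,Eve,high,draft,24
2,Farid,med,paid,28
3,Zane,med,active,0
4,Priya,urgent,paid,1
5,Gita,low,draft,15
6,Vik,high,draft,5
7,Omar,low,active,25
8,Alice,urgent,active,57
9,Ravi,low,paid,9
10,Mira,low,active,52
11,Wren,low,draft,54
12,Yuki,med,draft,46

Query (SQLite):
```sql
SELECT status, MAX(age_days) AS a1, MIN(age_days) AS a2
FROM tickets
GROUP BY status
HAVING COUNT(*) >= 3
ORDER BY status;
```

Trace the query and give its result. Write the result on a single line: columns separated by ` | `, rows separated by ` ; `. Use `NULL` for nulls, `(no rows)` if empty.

active | 57 | 0 ; draft | 54 | 5 ; paid | 28 | 1

Group tickets by status.
Per group compute: MAX(age_days), MIN(age_days).
HAVING: drop groups with fewer than 3 rows.
  active: ids {3, 7, 8, 10} → MAX(age_days)=57, MIN(age_days)=0
  draft: ids {1, 5, 6, 11, 12} → MAX(age_days)=54, MIN(age_days)=5
  paid: ids {2, 4, 9} → MAX(age_days)=28, MIN(age_days)=1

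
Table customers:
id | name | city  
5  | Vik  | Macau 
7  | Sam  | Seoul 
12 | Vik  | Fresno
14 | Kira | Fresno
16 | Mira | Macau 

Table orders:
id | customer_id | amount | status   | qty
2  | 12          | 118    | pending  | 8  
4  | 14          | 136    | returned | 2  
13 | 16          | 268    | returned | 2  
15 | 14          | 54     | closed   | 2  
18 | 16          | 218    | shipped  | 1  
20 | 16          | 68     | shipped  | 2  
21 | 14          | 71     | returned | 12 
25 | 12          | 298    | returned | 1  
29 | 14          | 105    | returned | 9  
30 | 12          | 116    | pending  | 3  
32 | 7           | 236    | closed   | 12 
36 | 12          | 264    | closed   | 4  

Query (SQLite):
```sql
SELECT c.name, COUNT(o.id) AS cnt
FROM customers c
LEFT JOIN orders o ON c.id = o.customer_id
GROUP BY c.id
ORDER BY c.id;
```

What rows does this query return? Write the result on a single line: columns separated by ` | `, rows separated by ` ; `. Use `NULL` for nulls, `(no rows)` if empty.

LEFT JOIN keeps every customers row; unmatched ones get NULL for orders columns.
Group by customers.id and compute COUNT(o.id). COUNT(col) of an all-NULL group is 0.
  5: ids {—} → COUNT(o.id)=0
  7: ids {32} → COUNT(o.id)=1
  12: ids {2, 25, 30, 36} → COUNT(o.id)=4
  14: ids {4, 15, 21, 29} → COUNT(o.id)=4
  16: ids {13, 18, 20} → COUNT(o.id)=3

Vik | 0 ; Sam | 1 ; Vik | 4 ; Kira | 4 ; Mira | 3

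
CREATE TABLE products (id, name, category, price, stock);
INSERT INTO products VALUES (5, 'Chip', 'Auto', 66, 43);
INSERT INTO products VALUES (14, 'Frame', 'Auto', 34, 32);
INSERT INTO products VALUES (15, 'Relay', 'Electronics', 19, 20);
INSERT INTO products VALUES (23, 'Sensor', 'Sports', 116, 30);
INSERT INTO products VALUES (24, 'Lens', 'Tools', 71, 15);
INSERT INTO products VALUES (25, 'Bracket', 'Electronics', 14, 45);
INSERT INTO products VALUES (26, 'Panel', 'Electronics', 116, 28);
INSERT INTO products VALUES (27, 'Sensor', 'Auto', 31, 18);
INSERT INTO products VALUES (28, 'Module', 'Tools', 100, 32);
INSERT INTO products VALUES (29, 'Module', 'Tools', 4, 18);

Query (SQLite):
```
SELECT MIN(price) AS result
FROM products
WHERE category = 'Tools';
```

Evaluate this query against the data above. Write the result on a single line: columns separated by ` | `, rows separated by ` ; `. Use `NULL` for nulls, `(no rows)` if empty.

Rows where category='Tools' → price values: [71, 100, 4].
MIN of non-NULL values = 4.

4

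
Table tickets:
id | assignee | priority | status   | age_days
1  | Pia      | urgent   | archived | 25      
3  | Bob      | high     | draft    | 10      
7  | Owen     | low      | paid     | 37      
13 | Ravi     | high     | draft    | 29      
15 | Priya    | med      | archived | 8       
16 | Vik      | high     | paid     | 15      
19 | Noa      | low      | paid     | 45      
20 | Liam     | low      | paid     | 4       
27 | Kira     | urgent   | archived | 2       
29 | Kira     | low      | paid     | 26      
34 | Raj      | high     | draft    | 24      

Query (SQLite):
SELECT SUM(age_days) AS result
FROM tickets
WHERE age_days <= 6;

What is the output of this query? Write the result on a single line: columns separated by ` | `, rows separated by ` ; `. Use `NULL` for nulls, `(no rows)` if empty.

Rows where age_days <= 6 → age_days values: [4, 2].
SUM of non-NULL values = 6.

6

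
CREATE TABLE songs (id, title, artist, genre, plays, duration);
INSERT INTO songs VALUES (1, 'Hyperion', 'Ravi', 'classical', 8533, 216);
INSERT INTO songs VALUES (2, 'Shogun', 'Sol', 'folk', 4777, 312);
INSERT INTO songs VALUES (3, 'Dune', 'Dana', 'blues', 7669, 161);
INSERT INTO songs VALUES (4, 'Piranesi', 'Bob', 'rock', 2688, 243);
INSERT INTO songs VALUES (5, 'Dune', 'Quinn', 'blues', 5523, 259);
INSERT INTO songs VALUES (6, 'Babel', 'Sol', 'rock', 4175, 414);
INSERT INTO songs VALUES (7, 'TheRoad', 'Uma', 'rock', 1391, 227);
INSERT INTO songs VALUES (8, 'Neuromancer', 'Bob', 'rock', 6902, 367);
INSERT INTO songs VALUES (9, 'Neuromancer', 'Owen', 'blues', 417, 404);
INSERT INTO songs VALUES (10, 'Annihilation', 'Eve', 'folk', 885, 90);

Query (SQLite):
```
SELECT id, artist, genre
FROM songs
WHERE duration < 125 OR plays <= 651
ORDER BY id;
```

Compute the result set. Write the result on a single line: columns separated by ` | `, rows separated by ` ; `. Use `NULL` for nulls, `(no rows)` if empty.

9 | Owen | blues ; 10 | Eve | folk

duration < 125: ids {10}
plays <= 651: ids {9}
Combine with OR.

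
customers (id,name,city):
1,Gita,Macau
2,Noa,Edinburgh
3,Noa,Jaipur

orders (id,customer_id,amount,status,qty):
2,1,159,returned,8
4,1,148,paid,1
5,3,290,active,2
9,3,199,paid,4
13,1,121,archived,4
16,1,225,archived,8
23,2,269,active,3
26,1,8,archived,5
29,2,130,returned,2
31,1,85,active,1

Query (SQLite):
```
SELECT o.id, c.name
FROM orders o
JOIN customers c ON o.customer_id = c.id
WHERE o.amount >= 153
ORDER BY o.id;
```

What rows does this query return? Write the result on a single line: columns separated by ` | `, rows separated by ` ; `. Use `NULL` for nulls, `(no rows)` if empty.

Each orders row matches the customers row where customer_id = customers.id.
Then keep rows with o.amount >= 153.

2 | Gita ; 5 | Noa ; 9 | Noa ; 16 | Gita ; 23 | Noa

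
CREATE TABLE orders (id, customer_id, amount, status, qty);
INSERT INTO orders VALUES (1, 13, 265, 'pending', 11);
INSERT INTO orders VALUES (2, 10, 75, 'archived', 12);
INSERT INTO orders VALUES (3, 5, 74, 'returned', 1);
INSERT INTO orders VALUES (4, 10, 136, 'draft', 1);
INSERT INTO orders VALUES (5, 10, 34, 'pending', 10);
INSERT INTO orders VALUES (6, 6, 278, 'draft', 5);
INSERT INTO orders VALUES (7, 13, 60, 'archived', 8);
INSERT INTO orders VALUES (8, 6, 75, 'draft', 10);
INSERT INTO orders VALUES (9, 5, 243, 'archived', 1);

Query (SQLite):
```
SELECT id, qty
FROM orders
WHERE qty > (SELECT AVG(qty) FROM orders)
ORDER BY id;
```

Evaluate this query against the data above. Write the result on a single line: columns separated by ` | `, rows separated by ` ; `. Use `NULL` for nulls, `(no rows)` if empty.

Scalar subquery: AVG(qty) over all orders rows = 6.555556 (≈; comparison uses full precision).
Keep rows where qty > that value.

1 | 11 ; 2 | 12 ; 5 | 10 ; 7 | 8 ; 8 | 10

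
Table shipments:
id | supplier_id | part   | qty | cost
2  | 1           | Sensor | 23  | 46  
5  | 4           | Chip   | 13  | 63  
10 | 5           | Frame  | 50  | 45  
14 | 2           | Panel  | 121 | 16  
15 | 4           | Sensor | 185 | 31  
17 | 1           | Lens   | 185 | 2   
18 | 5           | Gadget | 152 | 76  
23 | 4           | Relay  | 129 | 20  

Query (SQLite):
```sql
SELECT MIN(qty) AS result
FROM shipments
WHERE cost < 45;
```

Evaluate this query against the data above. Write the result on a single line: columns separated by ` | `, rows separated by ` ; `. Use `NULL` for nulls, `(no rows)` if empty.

121

Rows where cost < 45 → qty values: [121, 185, 185, 129].
MIN of non-NULL values = 121.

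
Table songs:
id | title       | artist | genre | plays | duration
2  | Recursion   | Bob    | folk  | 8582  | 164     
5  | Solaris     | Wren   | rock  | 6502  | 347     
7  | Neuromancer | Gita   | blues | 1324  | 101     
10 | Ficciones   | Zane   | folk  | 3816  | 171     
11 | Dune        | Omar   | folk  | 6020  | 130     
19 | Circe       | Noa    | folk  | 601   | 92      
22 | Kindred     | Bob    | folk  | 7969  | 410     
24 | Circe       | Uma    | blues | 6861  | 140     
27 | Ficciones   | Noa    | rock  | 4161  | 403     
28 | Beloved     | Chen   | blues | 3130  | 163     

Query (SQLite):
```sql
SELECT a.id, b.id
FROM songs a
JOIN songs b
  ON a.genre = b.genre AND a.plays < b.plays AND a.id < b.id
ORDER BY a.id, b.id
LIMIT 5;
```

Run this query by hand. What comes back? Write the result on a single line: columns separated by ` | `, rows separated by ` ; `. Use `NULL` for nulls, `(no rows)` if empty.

7 | 24 ; 7 | 28 ; 10 | 11 ; 10 | 22 ; 11 | 22

Pairs (a,b) with same genre, a.plays < b.plays, a.id < b.id.
genre groups: blues:{7,24,28} folk:{2,10,11,19,22} rock:{5,27}
Ordered by (a.id, b.id); first 5.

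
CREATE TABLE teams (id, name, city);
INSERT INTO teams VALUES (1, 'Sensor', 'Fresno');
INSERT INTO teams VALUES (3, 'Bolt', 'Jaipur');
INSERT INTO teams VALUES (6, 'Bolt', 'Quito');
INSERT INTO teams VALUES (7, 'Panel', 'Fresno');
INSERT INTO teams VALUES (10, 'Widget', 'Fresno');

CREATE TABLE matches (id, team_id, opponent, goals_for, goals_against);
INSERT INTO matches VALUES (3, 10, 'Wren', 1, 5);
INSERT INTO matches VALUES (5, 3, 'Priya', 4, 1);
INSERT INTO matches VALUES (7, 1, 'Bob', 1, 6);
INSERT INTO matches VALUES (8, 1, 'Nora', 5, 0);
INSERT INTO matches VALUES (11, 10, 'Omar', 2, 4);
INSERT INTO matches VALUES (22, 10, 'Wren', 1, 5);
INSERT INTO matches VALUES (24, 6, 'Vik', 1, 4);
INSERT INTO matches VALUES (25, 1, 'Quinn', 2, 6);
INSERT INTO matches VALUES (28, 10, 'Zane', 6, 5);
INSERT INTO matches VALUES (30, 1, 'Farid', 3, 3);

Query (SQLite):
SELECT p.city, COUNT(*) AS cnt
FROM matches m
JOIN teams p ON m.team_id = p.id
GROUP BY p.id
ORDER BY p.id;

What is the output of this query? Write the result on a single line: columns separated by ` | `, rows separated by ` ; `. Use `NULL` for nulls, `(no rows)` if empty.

Fresno | 4 ; Jaipur | 1 ; Quito | 1 ; Fresno | 4

Join each matches row to its teams via team_id.
Group joined rows by teams.id; compute COUNT(*) per group.
  1: ids {7, 8, 25, 30} → COUNT(*)=4
  3: ids {5} → COUNT(*)=1
  6: ids {24} → COUNT(*)=1
  10: ids {3, 11, 22, 28} → COUNT(*)=4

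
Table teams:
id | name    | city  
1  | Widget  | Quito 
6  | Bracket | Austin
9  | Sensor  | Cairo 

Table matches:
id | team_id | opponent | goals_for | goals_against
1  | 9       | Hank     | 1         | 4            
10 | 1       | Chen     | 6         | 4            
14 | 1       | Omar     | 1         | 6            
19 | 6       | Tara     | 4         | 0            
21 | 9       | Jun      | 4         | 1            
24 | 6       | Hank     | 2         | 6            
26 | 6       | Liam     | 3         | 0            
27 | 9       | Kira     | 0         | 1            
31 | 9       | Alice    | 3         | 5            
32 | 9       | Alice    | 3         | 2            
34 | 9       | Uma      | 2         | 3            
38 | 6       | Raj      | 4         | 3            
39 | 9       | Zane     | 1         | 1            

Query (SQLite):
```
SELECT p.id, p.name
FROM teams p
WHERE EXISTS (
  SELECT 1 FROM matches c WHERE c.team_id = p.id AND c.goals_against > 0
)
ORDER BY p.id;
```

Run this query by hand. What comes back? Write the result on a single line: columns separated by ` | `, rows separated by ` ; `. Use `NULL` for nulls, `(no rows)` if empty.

For each teams row, check whether any matches with matching team_id has goals_against > 0.
Keep rows where that is true.

1 | Widget ; 6 | Bracket ; 9 | Sensor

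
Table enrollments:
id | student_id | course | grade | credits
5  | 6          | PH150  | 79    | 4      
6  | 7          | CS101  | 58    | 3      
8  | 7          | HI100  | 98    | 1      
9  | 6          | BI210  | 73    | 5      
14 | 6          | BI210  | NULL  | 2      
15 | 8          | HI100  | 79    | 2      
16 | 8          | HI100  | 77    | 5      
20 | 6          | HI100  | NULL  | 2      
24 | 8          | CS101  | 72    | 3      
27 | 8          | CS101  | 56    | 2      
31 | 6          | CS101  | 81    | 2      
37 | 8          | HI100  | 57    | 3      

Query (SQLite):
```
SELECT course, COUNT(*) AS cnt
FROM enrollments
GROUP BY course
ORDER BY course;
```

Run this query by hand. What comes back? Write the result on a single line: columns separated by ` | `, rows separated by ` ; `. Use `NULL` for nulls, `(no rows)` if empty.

Partition enrollments by course; compute COUNT(*) within each group.
  BI210: ids {9, 14} → COUNT(*)=2
  CS101: ids {6, 24, 27, 31} → COUNT(*)=4
  HI100: ids {8, 15, 16, 20, 37} → COUNT(*)=5
  PH150: ids {5} → COUNT(*)=1

BI210 | 2 ; CS101 | 4 ; HI100 | 5 ; PH150 | 1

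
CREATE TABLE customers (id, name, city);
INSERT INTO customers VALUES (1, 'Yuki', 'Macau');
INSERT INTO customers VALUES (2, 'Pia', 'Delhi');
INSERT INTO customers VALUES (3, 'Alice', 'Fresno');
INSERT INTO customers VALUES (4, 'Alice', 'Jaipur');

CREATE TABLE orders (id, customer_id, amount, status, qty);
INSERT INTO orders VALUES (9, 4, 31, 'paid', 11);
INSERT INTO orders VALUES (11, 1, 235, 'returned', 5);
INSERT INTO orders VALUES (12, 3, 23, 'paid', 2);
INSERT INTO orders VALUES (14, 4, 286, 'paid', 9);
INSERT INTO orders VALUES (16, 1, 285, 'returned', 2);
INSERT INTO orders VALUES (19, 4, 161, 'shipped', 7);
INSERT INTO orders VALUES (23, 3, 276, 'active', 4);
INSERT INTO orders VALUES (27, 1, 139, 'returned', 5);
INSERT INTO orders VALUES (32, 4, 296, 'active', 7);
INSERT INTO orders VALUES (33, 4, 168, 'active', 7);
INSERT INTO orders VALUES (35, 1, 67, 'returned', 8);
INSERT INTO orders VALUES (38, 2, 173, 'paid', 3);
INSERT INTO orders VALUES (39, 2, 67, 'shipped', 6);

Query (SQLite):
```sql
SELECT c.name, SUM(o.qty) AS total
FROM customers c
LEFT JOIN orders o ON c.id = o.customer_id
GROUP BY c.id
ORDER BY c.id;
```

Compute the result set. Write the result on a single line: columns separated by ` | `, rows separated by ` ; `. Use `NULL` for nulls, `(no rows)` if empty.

LEFT JOIN keeps every customers row; unmatched ones get NULL for orders columns.
Group by customers.id and compute SUM(o.qty). SUM over an all-NULL group is NULL.
  1: ids {11, 16, 27, 35} → SUM(o.qty)=20
  2: ids {38, 39} → SUM(o.qty)=9
  3: ids {12, 23} → SUM(o.qty)=6
  4: ids {9, 14, 19, 32, 33} → SUM(o.qty)=41

Yuki | 20 ; Pia | 9 ; Alice | 6 ; Alice | 41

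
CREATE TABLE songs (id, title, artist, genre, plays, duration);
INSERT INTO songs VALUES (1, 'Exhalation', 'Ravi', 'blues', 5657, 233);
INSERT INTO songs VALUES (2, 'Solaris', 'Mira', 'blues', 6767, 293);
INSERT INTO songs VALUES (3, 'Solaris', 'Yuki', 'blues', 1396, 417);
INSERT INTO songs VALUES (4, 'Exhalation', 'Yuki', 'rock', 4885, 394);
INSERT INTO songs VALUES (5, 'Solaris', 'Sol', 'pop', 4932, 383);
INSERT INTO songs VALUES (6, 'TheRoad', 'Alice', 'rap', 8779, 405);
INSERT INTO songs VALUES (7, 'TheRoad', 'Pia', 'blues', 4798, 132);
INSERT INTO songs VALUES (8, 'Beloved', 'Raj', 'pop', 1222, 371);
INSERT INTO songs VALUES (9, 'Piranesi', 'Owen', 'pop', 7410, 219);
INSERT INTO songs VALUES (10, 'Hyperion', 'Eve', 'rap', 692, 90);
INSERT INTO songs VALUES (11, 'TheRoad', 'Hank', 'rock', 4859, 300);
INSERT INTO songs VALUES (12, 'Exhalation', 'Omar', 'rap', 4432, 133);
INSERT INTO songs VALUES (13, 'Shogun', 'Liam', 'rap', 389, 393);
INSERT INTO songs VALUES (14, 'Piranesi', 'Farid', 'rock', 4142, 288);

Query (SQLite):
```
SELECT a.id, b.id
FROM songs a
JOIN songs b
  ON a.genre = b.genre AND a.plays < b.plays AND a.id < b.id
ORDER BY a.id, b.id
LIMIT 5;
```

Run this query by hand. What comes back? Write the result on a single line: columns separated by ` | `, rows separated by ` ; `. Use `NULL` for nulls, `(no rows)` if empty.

Pairs (a,b) with same genre, a.plays < b.plays, a.id < b.id.
genre groups: blues:{1,2,3,7} pop:{5,8,9} rap:{6,10,12,13} rock:{4,11,14}
Ordered by (a.id, b.id); first 5.

1 | 2 ; 3 | 7 ; 5 | 9 ; 8 | 9 ; 10 | 12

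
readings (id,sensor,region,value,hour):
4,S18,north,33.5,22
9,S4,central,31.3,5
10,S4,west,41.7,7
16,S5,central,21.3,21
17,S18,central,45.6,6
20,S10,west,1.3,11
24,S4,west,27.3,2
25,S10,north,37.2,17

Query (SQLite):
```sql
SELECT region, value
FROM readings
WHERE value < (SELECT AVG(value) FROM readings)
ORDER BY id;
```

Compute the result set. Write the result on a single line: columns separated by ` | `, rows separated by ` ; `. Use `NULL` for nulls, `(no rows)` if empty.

central | 21.3 ; west | 1.3 ; west | 27.3

Scalar subquery: AVG(value) over all readings rows = 29.9 (≈; comparison uses full precision).
Keep rows where value < that value.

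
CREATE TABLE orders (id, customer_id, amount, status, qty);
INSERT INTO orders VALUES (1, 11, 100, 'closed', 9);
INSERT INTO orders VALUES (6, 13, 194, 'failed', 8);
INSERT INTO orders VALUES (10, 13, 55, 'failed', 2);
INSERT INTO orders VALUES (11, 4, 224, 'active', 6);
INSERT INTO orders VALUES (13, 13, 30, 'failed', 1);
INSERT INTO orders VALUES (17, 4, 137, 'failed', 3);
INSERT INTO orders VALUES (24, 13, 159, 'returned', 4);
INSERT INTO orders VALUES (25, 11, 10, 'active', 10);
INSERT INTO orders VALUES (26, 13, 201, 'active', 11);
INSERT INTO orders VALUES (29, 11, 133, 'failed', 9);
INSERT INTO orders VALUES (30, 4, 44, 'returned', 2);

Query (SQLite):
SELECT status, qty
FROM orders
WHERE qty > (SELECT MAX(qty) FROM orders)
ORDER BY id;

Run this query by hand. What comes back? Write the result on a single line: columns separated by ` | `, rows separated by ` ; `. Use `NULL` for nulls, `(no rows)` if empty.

(no rows)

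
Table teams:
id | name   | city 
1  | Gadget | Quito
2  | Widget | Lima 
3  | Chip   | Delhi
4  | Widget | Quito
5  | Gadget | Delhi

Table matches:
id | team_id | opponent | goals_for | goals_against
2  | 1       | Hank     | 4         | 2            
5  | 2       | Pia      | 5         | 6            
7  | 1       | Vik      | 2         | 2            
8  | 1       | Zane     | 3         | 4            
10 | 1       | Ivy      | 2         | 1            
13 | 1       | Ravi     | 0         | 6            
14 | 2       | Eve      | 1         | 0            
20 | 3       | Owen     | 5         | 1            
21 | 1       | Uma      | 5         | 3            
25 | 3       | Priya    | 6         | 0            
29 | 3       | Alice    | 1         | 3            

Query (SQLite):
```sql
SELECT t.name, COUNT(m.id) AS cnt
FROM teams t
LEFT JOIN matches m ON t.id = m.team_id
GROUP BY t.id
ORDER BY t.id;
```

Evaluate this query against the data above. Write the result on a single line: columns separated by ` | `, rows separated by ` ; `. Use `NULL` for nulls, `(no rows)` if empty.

LEFT JOIN keeps every teams row; unmatched ones get NULL for matches columns.
Group by teams.id and compute COUNT(m.id). COUNT(col) of an all-NULL group is 0.
  1: ids {2, 7, 8, 10, 13, 21} → COUNT(m.id)=6
  2: ids {5, 14} → COUNT(m.id)=2
  3: ids {20, 25, 29} → COUNT(m.id)=3
  4: ids {—} → COUNT(m.id)=0
  5: ids {—} → COUNT(m.id)=0

Gadget | 6 ; Widget | 2 ; Chip | 3 ; Widget | 0 ; Gadget | 0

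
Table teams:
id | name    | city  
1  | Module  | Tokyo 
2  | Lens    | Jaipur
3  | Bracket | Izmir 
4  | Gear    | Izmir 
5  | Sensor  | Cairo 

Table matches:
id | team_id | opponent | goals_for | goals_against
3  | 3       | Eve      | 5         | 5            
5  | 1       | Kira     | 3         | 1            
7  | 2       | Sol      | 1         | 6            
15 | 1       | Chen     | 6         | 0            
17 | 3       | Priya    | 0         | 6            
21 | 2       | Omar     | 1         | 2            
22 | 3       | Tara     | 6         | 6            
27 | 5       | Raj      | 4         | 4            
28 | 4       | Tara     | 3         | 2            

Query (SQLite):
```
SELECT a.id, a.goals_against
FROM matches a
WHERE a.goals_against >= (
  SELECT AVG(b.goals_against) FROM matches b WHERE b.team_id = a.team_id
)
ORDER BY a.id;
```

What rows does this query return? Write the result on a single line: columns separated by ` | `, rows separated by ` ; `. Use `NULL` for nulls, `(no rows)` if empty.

For each matches row a, compute AVG(goals_against) over rows sharing a.team_id.
Keep row a if a.goals_against >= that per-group AVG.
  team_id=1: AVG(goals_against) = 0.5
  team_id=2: AVG(goals_against) = 4.0
  team_id=3: AVG(goals_against) = 5.666667
  team_id=4: AVG(goals_against) = 2.0
  team_id=5: AVG(goals_against) = 4.0

5 | 1 ; 7 | 6 ; 17 | 6 ; 22 | 6 ; 27 | 4 ; 28 | 2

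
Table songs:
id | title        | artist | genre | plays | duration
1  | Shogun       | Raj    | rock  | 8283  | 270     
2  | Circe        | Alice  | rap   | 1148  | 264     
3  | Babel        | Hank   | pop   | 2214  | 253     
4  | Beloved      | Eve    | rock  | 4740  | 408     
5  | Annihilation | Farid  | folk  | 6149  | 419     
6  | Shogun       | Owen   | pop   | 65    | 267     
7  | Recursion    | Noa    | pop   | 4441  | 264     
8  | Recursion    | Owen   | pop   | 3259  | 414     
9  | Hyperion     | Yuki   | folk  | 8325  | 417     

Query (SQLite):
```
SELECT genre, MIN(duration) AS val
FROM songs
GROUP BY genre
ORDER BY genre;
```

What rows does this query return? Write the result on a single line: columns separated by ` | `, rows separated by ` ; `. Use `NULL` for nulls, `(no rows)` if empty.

folk | 417 ; pop | 253 ; rap | 264 ; rock | 270

Partition songs by genre; compute MIN(duration) within each group.
  folk: ids {5, 9} → MIN(duration)=417
  pop: ids {3, 6, 7, 8} → MIN(duration)=253
  rap: ids {2} → MIN(duration)=264
  rock: ids {1, 4} → MIN(duration)=270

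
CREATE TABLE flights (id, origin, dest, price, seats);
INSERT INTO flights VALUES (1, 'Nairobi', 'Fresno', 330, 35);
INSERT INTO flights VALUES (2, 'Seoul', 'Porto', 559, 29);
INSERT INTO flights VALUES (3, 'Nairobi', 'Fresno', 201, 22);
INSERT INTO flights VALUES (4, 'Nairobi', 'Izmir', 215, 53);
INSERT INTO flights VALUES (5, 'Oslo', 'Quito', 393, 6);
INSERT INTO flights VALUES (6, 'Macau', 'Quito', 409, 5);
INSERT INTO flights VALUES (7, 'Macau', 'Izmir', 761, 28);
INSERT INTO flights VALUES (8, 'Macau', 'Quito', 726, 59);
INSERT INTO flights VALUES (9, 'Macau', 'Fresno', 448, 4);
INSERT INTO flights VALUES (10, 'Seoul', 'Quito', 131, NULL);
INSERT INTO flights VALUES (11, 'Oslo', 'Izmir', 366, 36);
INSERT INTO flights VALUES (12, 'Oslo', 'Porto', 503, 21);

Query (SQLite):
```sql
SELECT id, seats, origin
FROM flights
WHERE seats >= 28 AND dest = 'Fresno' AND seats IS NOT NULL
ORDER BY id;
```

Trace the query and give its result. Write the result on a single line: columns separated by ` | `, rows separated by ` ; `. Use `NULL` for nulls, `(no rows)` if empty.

seats >= 28: ids {1, 2, 4, 7, 8, 11}
dest = 'Fresno': ids {1, 3, 9}
seats IS NOT NULL: ids {1, 2, 3, 4, 5, 6, 7, 8, 9, 11, 12}
Combine with AND.

1 | 35 | Nairobi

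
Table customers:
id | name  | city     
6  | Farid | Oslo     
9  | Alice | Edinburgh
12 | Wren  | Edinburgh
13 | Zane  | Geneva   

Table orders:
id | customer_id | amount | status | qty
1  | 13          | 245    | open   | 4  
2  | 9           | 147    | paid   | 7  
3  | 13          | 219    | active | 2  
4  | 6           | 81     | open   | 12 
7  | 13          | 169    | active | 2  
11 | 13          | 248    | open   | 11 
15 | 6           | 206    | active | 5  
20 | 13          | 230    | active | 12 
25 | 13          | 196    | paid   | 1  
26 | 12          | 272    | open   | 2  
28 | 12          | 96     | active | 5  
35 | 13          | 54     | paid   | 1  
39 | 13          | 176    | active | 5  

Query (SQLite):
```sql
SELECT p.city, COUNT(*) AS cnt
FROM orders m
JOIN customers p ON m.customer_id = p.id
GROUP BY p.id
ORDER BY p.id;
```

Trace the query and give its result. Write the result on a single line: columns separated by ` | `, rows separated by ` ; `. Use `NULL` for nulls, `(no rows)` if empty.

Join each orders row to its customers via customer_id.
Group joined rows by customers.id; compute COUNT(*) per group.
  6: ids {4, 15} → COUNT(*)=2
  9: ids {2} → COUNT(*)=1
  12: ids {26, 28} → COUNT(*)=2
  13: ids {1, 3, 7, 11, 20, 25, 35, 39} → COUNT(*)=8

Oslo | 2 ; Edinburgh | 1 ; Edinburgh | 2 ; Geneva | 8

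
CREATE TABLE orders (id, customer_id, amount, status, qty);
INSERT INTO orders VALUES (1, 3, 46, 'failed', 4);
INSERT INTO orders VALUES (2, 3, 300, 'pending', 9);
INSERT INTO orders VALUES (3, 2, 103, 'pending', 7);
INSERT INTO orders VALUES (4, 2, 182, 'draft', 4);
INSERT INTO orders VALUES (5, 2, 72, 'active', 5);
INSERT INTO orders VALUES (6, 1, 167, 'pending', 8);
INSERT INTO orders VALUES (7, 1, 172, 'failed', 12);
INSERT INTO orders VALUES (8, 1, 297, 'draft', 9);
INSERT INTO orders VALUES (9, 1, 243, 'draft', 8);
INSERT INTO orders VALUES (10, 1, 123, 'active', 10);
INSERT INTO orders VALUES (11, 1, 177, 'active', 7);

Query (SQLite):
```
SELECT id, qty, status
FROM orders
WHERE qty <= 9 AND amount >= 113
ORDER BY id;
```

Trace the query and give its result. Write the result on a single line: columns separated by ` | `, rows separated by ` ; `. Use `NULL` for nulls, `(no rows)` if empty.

qty <= 9: ids {1, 2, 3, 4, 5, 6, 8, 9, 11}
amount >= 113: ids {2, 4, 6, 7, 8, 9, 10, 11}
Combine with AND.

2 | 9 | pending ; 4 | 4 | draft ; 6 | 8 | pending ; 8 | 9 | draft ; 9 | 8 | draft ; 11 | 7 | active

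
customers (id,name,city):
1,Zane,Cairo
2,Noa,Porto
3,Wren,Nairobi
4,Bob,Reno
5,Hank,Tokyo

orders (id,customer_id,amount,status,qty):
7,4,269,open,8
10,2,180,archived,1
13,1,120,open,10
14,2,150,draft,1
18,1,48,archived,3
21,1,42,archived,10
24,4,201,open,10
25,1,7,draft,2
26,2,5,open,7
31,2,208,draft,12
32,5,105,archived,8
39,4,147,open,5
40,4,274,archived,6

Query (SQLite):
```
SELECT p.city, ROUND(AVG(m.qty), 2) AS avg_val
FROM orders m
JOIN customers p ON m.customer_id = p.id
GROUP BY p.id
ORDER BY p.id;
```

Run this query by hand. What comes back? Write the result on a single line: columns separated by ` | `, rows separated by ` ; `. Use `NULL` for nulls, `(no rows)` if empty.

Cairo | 6.25 ; Porto | 5.25 ; Reno | 7.25 ; Tokyo | 8

Join each orders row to its customers via customer_id.
Group joined rows by customers.id; compute ROUND(AVG(m.qty), 2) per group.
  1: ids {13, 18, 21, 25} → ROUND(AVG(m.qty), 2)=6.25
  2: ids {10, 14, 26, 31} → ROUND(AVG(m.qty), 2)=5.25
  4: ids {7, 24, 39, 40} → ROUND(AVG(m.qty), 2)=7.25
  5: ids {32} → ROUND(AVG(m.qty), 2)=8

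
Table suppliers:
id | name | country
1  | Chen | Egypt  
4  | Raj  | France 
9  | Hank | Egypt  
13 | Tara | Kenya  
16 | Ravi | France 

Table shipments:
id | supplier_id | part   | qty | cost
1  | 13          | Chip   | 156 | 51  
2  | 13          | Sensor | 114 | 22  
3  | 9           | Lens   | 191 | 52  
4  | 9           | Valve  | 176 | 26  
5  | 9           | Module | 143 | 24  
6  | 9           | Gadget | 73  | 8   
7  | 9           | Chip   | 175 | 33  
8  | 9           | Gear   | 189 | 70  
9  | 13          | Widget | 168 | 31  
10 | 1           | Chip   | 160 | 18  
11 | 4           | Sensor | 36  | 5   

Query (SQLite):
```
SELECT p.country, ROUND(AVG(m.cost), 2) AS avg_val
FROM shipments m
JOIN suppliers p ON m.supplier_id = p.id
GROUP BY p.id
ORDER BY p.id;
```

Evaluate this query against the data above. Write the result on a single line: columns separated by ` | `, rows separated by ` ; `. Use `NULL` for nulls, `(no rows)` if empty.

Egypt | 18 ; France | 5 ; Egypt | 35.5 ; Kenya | 34.67

Join each shipments row to its suppliers via supplier_id.
Group joined rows by suppliers.id; compute ROUND(AVG(m.cost), 2) per group.
  1: ids {10} → ROUND(AVG(m.cost), 2)=18
  4: ids {11} → ROUND(AVG(m.cost), 2)=5
  9: ids {3, 4, 5, 6, 7, 8} → ROUND(AVG(m.cost), 2)=35.5
  13: ids {1, 2, 9} → ROUND(AVG(m.cost), 2)=34.67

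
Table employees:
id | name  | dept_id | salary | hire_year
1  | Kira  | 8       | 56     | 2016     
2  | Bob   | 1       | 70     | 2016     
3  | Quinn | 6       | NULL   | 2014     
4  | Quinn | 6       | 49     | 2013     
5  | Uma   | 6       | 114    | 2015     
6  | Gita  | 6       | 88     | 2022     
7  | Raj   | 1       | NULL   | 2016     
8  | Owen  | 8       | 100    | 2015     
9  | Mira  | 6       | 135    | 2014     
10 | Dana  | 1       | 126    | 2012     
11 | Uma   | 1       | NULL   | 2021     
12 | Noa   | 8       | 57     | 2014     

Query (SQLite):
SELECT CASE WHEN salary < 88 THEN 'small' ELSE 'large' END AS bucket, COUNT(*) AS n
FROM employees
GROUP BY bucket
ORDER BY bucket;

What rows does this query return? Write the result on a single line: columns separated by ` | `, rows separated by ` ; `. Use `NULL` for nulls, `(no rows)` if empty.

large | 8 ; small | 4

Bucket rows by salary < 88 → 'small' else 'large'; count each bucket.
NULL < 88 is unknown, so NULL salary falls into ELSE → 'large'.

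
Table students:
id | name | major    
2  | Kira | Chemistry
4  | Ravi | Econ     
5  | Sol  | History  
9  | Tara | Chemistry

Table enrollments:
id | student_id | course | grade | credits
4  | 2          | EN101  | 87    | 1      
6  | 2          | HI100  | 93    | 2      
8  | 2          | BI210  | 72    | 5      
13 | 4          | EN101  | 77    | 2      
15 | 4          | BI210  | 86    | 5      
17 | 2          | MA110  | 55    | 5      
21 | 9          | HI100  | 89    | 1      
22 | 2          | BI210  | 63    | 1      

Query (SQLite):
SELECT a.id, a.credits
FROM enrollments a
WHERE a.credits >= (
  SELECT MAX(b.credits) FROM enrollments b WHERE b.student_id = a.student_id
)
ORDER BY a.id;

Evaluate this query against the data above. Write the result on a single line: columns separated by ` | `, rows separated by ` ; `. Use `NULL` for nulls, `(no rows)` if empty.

8 | 5 ; 15 | 5 ; 17 | 5 ; 21 | 1

For each enrollments row a, compute MAX(credits) over rows sharing a.student_id.
Keep row a if a.credits >= that per-group MAX.
  student_id=2: MAX(credits) = 5
  student_id=4: MAX(credits) = 5
  student_id=9: MAX(credits) = 1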